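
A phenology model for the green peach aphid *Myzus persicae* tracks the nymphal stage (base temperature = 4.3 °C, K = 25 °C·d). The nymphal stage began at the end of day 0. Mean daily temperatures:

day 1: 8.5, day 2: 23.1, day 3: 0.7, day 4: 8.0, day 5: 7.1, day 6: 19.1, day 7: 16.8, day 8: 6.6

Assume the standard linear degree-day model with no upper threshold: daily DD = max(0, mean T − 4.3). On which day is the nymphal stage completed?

day 4

Daily DD above 4.3 °C: 4.2, 18.8, 0.0, 3.7, 2.8, 14.8, 12.5, 2.3.
Cumulative: 4.2, 23.0, 23.0, 26.7, 29.5, 44.3, 56.8, 59.1.
The total first reaches 25 DD on day 4.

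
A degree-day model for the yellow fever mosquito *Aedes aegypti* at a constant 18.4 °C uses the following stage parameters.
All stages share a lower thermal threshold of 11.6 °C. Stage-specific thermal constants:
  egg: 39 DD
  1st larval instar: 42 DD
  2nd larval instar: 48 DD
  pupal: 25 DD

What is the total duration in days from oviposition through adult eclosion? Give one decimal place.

Daily accumulation at 18.4 °C = 18.4 − 11.6 = 6.8 DD/day.
Total K = 39 + 42 + 48 + 25 = 154 DD.
Total duration = 154 / 6.8 = 22.647 ≈ 22.6 days.

22.6 days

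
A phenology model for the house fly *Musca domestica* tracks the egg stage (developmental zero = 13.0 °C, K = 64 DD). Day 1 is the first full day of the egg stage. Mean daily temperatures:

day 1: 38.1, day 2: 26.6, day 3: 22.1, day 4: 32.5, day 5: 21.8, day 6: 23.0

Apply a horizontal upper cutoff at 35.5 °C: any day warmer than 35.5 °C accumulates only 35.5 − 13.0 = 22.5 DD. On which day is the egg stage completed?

Daily DD above 13.0 °C (capped at 22.5): 22.5, 13.6, 9.1, 19.5, 8.8, 10.0.
Cumulative: 22.5, 36.1, 45.2, 64.7, 73.5, 83.5.
The total first reaches 64 DD on day 4.

day 4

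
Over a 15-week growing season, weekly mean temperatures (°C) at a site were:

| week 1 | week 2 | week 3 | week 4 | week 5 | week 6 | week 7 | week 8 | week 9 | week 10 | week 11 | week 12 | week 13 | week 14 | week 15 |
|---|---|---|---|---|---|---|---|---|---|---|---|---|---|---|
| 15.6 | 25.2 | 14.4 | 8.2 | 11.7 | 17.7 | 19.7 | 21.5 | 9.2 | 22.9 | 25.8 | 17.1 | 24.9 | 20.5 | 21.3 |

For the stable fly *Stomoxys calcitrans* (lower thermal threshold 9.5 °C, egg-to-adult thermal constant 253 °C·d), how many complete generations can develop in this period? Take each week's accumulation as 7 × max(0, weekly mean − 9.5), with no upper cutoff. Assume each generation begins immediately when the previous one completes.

Weekly DD (7 × max(0, T̄ − 9.5)): 42.7, 109.9, 34.3, 0.0, 15.4, 57.4, 71.4, 84.0, 0.0, 93.8, 114.1, 53.2, 107.8, 77.0, 82.6.
Season total = 943.6 DD.
Complete generations = ⌊943.6 / 253⌋ = 3.

3 generations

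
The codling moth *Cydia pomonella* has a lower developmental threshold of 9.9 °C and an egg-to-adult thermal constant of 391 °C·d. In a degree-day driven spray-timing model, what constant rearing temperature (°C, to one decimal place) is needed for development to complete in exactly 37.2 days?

20.4 °C

Required daily accumulation = 391 / 37.2 = 10.511 DD/day.
T = T_base + 10.511 = 9.9 + 10.511 = 20.411 ≈ 20.4 °C.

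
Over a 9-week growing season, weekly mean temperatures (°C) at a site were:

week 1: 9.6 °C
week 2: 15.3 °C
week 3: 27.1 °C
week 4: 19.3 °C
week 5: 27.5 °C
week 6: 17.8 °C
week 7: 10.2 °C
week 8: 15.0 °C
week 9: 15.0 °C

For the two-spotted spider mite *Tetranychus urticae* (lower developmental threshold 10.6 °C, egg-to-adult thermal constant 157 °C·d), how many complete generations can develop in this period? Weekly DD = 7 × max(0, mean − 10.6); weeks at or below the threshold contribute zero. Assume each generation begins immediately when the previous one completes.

Weekly DD (7 × max(0, T̄ − 10.6)): 0.0, 32.9, 115.5, 60.9, 118.3, 50.4, 0.0, 30.8, 30.8.
Season total = 439.6 DD.
Complete generations = ⌊439.6 / 157⌋ = 2.

2 generations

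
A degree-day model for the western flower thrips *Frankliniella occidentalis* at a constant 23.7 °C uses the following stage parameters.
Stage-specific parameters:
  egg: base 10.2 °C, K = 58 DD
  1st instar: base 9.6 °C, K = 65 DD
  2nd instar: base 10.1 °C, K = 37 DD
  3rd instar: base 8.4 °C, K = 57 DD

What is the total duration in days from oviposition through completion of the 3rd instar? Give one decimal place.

egg: 58 / (23.7 − 10.2) = 58 / 13.5 = 4.296 d.
1st instar: 65 / (23.7 − 9.6) = 65 / 14.1 = 4.610 d.
2nd instar: 37 / (23.7 − 10.1) = 37 / 13.6 = 2.721 d.
3rd instar: 57 / (23.7 − 8.4) = 57 / 15.3 = 3.725 d.
Sum = 15.352 ≈ 15.4 days.

15.4 days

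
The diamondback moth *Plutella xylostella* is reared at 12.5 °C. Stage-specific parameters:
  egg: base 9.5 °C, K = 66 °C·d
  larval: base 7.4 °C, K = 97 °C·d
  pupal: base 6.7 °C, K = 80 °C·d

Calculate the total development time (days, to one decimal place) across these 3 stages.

egg: 66 / (12.5 − 9.5) = 66 / 3.0 = 22.000 d.
larval: 97 / (12.5 − 7.4) = 97 / 5.1 = 19.020 d.
pupal: 80 / (12.5 − 6.7) = 80 / 5.8 = 13.793 d.
Sum = 54.813 ≈ 54.8 days.

54.8 days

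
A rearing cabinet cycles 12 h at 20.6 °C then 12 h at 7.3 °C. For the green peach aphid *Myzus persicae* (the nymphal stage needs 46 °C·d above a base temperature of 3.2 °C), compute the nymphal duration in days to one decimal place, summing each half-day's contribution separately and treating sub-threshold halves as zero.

4.3 days

Day half: max(0, 20.6 − 3.2) × 0.5 = 17.4 × 0.5 = 8.70 DD.
Night half: max(0, 7.3 − 3.2) × 0.5 = 4.1 × 0.5 = 2.05 DD.
Per 24 h: 10.75 DD/day.
Duration = 46 / 10.75 = 4.279 ≈ 4.3 days.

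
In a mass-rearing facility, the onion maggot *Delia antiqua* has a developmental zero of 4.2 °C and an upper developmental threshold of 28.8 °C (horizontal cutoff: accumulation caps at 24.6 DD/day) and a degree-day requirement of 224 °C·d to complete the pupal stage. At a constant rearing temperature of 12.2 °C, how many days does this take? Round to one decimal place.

Daily accumulation = 12.2 − 4.2 = 8.0 DD/day.
Duration = 224 / 8.0 = 28.000 ≈ 28.0 days.

28.0 days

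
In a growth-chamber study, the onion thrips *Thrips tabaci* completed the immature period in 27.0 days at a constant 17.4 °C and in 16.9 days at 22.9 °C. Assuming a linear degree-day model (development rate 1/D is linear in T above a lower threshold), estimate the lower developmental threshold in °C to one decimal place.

Equal thermal constants: D₁(T₁ − T_b) = D₂(T₂ − T_b).
27.0·(17.4 − T_b) = 16.9·(22.9 − T_b)
T_b = (27.0·17.4 − 16.9·22.9) / (27.0 − 16.9) = 82.79 / 10.1 = 8.197 °C ≈ 8.2 °C.

8.2 °C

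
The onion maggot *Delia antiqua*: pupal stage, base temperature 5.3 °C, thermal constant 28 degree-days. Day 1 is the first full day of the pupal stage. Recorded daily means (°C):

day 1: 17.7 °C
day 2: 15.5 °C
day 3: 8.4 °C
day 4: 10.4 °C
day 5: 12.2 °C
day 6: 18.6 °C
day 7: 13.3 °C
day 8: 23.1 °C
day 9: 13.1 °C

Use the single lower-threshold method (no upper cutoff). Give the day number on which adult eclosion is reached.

Daily DD above 5.3 °C: 12.4, 10.2, 3.1, 5.1, 6.9, 13.3, 8.0, 17.8, 7.8.
Cumulative: 12.4, 22.6, 25.7, 30.8, 37.7, 51.0, 59.0, 76.8, 84.6.
The total first reaches 28 DD on day 4.

day 4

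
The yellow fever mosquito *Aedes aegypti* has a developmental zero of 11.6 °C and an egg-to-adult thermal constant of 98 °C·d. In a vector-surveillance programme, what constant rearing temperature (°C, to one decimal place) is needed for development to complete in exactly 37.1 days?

Required daily accumulation = 98 / 37.1 = 2.642 DD/day.
T = T_base + 2.642 = 11.6 + 2.642 = 14.242 ≈ 14.2 °C.

14.2 °C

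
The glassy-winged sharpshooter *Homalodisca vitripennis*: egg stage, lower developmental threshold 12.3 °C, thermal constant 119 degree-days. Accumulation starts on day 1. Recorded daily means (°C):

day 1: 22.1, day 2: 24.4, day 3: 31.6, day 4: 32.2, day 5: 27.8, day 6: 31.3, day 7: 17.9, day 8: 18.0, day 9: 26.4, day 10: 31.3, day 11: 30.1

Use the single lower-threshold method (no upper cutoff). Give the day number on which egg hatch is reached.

day 9

Daily DD above 12.3 °C: 9.8, 12.1, 19.3, 19.9, 15.5, 19.0, 5.6, 5.7, 14.1, 19.0, 17.8.
Cumulative: 9.8, 21.9, 41.2, 61.1, 76.6, 95.6, 101.2, 106.9, 121.0, 140.0, 157.8.
The total first reaches 119 DD on day 9.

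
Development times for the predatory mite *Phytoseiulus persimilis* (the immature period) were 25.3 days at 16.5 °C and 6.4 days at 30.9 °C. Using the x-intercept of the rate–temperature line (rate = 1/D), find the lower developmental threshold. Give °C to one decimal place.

11.6 °C

Linear rate model ⇒ the product D·(T − T_b) is constant across temperatures.
25.3·(16.5 − T_b) = 6.4·(30.9 − T_b)
T_b = (25.3·16.5 − 6.4·30.9) / (25.3 − 6.4) = 219.69 / 18.9 = 11.624 °C ≈ 11.6 °C.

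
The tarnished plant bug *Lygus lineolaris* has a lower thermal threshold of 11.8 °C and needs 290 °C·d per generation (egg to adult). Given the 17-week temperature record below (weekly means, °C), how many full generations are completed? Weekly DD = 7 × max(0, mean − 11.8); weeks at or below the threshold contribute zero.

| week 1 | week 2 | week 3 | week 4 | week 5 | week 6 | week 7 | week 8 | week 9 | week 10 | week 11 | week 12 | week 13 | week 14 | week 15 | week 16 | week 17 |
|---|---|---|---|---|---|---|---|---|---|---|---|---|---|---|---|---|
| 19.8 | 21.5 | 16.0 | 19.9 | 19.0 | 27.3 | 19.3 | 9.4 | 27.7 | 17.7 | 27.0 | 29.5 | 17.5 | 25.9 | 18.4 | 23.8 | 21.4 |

3 generations

Weekly DD (7 × max(0, T̄ − 11.8)): 56.0, 67.9, 29.4, 56.7, 50.4, 108.5, 52.5, 0.0, 111.3, 41.3, 106.4, 123.9, 39.9, 98.7, 46.2, 84.0, 67.2.
Season total = 1140.3 DD.
Complete generations = ⌊1140.3 / 290⌋ = 3.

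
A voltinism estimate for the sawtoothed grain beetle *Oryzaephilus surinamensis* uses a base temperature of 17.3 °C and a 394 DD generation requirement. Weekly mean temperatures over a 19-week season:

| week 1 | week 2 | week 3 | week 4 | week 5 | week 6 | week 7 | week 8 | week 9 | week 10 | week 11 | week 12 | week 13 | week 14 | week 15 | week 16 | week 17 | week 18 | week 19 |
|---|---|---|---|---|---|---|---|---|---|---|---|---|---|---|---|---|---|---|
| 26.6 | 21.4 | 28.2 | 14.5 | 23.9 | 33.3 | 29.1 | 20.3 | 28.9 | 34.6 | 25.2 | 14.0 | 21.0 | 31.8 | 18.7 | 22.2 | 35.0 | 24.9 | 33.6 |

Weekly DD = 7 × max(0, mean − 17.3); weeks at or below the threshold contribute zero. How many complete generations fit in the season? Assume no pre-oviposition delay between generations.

2 generations

Weekly DD (7 × max(0, T̄ − 17.3)): 65.1, 28.7, 76.3, 0.0, 46.2, 112.0, 82.6, 21.0, 81.2, 121.1, 55.3, 0.0, 25.9, 101.5, 9.8, 34.3, 123.9, 53.2, 114.1.
Season total = 1152.2 DD.
Complete generations = ⌊1152.2 / 394⌋ = 2.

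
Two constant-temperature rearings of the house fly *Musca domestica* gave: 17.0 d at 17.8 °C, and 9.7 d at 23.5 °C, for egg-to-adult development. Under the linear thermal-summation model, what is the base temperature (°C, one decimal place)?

Linear rate model ⇒ the product D·(T − T_b) is constant across temperatures.
17.0·(17.8 − T_b) = 9.7·(23.5 − T_b)
T_b = (17.0·17.8 − 9.7·23.5) / (17.0 − 9.7) = 74.65 / 7.3 = 10.226 °C ≈ 10.2 °C.

10.2 °C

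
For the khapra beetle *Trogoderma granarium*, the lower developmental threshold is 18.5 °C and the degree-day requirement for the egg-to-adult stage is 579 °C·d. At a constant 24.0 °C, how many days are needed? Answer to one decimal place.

Daily accumulation = 24.0 − 18.5 = 5.5 DD/day.
Duration = 579 / 5.5 = 105.273 ≈ 105.3 days.

105.3 days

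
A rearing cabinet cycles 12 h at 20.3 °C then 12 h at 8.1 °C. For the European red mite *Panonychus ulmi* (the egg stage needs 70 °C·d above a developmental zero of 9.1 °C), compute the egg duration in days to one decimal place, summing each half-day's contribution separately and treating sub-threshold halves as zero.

12.5 days

Day half: max(0, 20.3 − 9.1) × 0.5 = 11.2 × 0.5 = 5.60 DD.
Night half: max(0, 8.1 − 9.1) × 0.5 = 0.0 × 0.5 = 0.00 DD.
Per 24 h: 5.60 DD/day.
Duration = 70 / 5.60 = 12.500 ≈ 12.5 days.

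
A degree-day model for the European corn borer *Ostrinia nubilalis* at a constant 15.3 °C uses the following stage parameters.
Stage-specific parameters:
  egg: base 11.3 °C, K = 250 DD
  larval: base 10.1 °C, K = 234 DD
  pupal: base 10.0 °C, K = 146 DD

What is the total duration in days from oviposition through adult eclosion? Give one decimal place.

egg: 250 / (15.3 − 11.3) = 250 / 4.0 = 62.500 d.
larval: 234 / (15.3 − 10.1) = 234 / 5.2 = 45.000 d.
pupal: 146 / (15.3 − 10.0) = 146 / 5.3 = 27.547 d.
Sum = 135.047 ≈ 135.0 days.

135.0 days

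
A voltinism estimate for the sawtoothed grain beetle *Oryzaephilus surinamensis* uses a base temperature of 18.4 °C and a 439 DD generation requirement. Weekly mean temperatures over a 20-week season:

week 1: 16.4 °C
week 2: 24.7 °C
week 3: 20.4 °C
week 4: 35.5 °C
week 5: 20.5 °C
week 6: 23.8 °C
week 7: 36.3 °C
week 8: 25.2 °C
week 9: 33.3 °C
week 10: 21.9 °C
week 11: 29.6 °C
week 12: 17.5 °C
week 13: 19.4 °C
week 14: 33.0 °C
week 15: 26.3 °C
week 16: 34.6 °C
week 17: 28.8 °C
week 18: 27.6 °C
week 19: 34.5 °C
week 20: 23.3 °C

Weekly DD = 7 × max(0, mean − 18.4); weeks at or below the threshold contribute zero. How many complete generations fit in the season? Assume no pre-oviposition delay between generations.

Weekly DD (7 × max(0, T̄ − 18.4)): 0.0, 44.1, 14.0, 119.7, 14.7, 37.8, 125.3, 47.6, 104.3, 24.5, 78.4, 0.0, 7.0, 102.2, 55.3, 113.4, 72.8, 64.4, 112.7, 34.3.
Season total = 1172.5 DD.
Complete generations = ⌊1172.5 / 439⌋ = 2.

2 generations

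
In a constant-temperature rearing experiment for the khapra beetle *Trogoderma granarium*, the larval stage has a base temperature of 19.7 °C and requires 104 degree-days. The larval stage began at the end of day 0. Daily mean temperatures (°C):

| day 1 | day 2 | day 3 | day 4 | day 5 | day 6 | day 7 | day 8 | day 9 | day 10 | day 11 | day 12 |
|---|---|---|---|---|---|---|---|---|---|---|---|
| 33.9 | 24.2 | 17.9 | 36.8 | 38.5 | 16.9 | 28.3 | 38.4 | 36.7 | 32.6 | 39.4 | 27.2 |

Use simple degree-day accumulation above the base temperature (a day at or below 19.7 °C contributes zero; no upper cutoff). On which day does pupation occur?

Daily DD above 19.7 °C: 14.2, 4.5, 0.0, 17.1, 18.8, 0.0, 8.6, 18.7, 17.0, 12.9, 19.7, 7.5.
Cumulative: 14.2, 18.7, 18.7, 35.8, 54.6, 54.6, 63.2, 81.9, 98.9, 111.8, 131.5, 139.0.
The total first reaches 104 DD on day 10.

day 10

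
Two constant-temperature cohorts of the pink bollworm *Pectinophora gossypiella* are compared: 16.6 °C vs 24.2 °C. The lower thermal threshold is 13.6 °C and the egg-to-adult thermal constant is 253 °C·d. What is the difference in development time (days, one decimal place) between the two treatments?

At 16.6 °C: 253 / (16.6 − 13.6) = 253 / 3.0 = 84.333 d.
At 24.2 °C: 253 / (24.2 − 13.6) = 253 / 10.6 = 23.868 d.
Difference = |84.333 − 23.868| = 60.465 ≈ 60.5 days.

60.5 days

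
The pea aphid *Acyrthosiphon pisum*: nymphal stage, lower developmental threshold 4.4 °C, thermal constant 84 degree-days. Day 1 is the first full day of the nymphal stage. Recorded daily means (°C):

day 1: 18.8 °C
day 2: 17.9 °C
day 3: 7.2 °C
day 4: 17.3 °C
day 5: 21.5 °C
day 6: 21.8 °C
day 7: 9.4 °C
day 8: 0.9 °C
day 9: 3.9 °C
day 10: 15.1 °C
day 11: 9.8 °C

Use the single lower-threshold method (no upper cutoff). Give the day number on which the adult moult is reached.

Daily DD above 4.4 °C: 14.4, 13.5, 2.8, 12.9, 17.1, 17.4, 5.0, 0.0, 0.0, 10.7, 5.4.
Cumulative: 14.4, 27.9, 30.7, 43.6, 60.7, 78.1, 83.1, 83.1, 83.1, 93.8, 99.2.
The total first reaches 84 DD on day 10.

day 10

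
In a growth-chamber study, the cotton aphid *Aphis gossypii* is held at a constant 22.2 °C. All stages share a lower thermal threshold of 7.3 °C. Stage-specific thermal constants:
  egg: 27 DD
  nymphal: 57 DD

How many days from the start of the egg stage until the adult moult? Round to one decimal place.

5.6 days

Daily accumulation at 22.2 °C = 22.2 − 7.3 = 14.9 DD/day.
Total K = 27 + 57 = 84 DD.
Total duration = 84 / 14.9 = 5.638 ≈ 5.6 days.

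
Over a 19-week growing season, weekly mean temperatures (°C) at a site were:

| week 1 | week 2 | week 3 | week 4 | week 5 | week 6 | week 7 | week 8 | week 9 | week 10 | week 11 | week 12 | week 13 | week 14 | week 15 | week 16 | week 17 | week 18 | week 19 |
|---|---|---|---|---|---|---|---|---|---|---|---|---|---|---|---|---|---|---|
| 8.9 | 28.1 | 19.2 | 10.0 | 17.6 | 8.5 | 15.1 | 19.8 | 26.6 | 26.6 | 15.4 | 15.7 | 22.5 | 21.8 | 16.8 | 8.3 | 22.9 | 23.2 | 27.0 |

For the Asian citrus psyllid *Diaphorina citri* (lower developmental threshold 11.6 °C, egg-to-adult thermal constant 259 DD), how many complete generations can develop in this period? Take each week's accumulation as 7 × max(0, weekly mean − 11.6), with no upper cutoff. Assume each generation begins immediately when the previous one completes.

3 generations

Weekly DD (7 × max(0, T̄ − 11.6)): 0.0, 115.5, 53.2, 0.0, 42.0, 0.0, 24.5, 57.4, 105.0, 105.0, 26.6, 28.7, 76.3, 71.4, 36.4, 0.0, 79.1, 81.2, 107.8.
Season total = 1010.1 DD.
Complete generations = ⌊1010.1 / 259⌋ = 3.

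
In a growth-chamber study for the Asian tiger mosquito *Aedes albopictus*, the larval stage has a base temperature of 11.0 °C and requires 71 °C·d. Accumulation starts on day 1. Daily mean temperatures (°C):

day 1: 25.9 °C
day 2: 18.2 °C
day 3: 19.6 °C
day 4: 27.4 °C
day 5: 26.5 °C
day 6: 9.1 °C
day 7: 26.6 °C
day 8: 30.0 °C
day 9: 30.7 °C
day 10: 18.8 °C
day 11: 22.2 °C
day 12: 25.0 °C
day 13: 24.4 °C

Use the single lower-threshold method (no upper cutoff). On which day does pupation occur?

day 7

Daily DD above 11.0 °C: 14.9, 7.2, 8.6, 16.4, 15.5, 0.0, 15.6, 19.0, 19.7, 7.8, 11.2, 14.0, 13.4.
Cumulative: 14.9, 22.1, 30.7, 47.1, 62.6, 62.6, 78.2, 97.2, 116.9, 124.7, 135.9, 149.9, 163.3.
The total first reaches 71 DD on day 7.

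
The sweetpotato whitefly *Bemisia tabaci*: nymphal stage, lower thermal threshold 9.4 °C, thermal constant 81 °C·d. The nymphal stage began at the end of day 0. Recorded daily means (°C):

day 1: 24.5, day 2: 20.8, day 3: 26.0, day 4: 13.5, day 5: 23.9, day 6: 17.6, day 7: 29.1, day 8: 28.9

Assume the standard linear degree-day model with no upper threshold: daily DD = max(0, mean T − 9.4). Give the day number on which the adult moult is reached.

day 7

Daily DD above 9.4 °C: 15.1, 11.4, 16.6, 4.1, 14.5, 8.2, 19.7, 19.5.
Cumulative: 15.1, 26.5, 43.1, 47.2, 61.7, 69.9, 89.6, 109.1.
The total first reaches 81 DD on day 7.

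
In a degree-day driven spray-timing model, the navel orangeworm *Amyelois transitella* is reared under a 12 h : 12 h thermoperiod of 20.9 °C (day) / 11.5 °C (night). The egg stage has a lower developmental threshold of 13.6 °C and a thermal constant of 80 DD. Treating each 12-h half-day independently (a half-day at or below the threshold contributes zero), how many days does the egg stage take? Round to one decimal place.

21.9 days

Day half: max(0, 20.9 − 13.6) × 0.5 = 7.3 × 0.5 = 3.65 DD.
Night half: max(0, 11.5 − 13.6) × 0.5 = 0.0 × 0.5 = 0.00 DD.
Per 24 h: 3.65 DD/day.
Duration = 80 / 3.65 = 21.918 ≈ 21.9 days.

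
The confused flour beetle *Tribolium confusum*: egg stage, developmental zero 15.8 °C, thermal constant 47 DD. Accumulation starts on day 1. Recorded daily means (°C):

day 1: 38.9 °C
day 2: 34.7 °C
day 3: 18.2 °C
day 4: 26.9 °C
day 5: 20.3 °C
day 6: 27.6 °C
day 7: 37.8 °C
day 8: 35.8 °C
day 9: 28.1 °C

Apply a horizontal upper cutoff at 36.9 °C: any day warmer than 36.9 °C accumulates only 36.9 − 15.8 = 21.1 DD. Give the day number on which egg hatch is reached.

Daily DD above 15.8 °C (capped at 21.1): 21.1, 18.9, 2.4, 11.1, 4.5, 11.8, 21.1, 20.0, 12.3.
Cumulative: 21.1, 40.0, 42.4, 53.5, 58.0, 69.8, 90.9, 110.9, 123.2.
The total first reaches 47 DD on day 4.

day 4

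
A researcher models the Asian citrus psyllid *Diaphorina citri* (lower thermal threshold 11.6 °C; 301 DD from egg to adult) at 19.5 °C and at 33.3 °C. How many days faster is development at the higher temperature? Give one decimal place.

24.2 days

At 19.5 °C: 301 / (19.5 − 11.6) = 301 / 7.9 = 38.101 d.
At 33.3 °C: 301 / (33.3 − 11.6) = 301 / 21.7 = 13.871 d.
Difference = |38.101 − 13.871| = 24.230 ≈ 24.2 days.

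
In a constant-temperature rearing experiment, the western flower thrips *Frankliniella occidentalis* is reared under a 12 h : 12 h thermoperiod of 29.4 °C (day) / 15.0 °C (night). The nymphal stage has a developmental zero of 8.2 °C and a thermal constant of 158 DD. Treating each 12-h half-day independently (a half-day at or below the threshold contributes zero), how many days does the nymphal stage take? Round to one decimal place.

Day half: max(0, 29.4 − 8.2) × 0.5 = 21.2 × 0.5 = 10.60 DD.
Night half: max(0, 15.0 − 8.2) × 0.5 = 6.8 × 0.5 = 3.40 DD.
Per 24 h: 14.00 DD/day.
Duration = 158 / 14.00 = 11.286 ≈ 11.3 days.

11.3 days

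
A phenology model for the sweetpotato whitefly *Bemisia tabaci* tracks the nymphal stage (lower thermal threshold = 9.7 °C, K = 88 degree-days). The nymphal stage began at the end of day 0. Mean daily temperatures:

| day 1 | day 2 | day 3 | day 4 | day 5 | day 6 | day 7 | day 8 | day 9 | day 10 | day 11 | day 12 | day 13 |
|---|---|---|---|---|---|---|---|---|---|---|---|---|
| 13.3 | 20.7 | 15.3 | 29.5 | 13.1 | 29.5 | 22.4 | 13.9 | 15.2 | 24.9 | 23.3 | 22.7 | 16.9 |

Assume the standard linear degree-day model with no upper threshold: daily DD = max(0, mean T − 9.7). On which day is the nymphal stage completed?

day 10

Daily DD above 9.7 °C: 3.6, 11.0, 5.6, 19.8, 3.4, 19.8, 12.7, 4.2, 5.5, 15.2, 13.6, 13.0, 7.2.
Cumulative: 3.6, 14.6, 20.2, 40.0, 43.4, 63.2, 75.9, 80.1, 85.6, 100.8, 114.4, 127.4, 134.6.
The total first reaches 88 DD on day 10.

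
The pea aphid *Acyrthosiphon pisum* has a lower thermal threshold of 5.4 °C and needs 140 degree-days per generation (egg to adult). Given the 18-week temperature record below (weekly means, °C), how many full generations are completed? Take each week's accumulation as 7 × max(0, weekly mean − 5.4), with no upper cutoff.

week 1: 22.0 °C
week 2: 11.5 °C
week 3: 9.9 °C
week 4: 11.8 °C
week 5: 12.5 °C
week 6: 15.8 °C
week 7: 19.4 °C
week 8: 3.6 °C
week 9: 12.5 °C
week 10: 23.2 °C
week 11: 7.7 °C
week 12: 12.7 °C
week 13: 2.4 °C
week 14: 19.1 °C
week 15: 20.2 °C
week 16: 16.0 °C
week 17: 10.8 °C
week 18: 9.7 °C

7 generations

Weekly DD (7 × max(0, T̄ − 5.4)): 116.2, 42.7, 31.5, 44.8, 49.7, 72.8, 98.0, 0.0, 49.7, 124.6, 16.1, 51.1, 0.0, 95.9, 103.6, 74.2, 37.8, 30.1.
Season total = 1038.8 DD.
Complete generations = ⌊1038.8 / 140⌋ = 7.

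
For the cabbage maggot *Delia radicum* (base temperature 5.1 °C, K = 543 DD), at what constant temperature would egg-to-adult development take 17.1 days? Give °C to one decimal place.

Required daily accumulation = 543 / 17.1 = 31.754 DD/day.
T = T_base + 31.754 = 5.1 + 31.754 = 36.854 ≈ 36.9 °C.

36.9 °C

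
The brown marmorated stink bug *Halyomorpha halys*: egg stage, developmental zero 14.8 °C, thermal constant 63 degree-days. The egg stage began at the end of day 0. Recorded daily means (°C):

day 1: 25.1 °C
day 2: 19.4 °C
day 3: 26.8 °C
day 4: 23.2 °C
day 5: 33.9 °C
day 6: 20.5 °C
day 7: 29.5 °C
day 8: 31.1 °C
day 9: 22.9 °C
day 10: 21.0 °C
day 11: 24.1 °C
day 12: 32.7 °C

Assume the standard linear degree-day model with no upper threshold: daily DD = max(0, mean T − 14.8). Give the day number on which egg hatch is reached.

Daily DD above 14.8 °C: 10.3, 4.6, 12.0, 8.4, 19.1, 5.7, 14.7, 16.3, 8.1, 6.2, 9.3, 17.9.
Cumulative: 10.3, 14.9, 26.9, 35.3, 54.4, 60.1, 74.8, 91.1, 99.2, 105.4, 114.7, 132.6.
The total first reaches 63 DD on day 7.

day 7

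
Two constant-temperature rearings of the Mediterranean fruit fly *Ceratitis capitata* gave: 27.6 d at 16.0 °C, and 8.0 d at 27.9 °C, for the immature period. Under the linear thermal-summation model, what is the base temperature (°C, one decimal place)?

Linear rate model ⇒ the product D·(T − T_b) is constant across temperatures.
27.6·(16.0 − T_b) = 8.0·(27.9 − T_b)
T_b = (27.6·16.0 − 8.0·27.9) / (27.6 − 8.0) = 218.40 / 19.6 = 11.143 °C ≈ 11.1 °C.

11.1 °C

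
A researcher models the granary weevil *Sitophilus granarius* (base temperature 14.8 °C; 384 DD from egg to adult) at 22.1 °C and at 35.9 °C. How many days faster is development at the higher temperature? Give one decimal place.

At 22.1 °C: 384 / (22.1 − 14.8) = 384 / 7.3 = 52.603 d.
At 35.9 °C: 384 / (35.9 − 14.8) = 384 / 21.1 = 18.199 d.
Difference = |52.603 − 18.199| = 34.404 ≈ 34.4 days.

34.4 days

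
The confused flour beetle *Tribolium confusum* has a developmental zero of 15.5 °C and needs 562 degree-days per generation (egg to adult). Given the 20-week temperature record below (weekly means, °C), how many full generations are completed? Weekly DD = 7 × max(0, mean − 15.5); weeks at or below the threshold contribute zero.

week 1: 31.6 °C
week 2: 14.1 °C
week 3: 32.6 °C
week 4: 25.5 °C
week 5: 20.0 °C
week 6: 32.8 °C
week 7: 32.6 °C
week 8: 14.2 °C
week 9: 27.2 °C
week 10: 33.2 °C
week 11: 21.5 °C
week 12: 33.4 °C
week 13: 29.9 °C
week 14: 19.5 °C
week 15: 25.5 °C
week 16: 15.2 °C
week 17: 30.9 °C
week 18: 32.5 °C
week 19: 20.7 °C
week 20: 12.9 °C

2 generations

Weekly DD (7 × max(0, T̄ − 15.5)): 112.7, 0.0, 119.7, 70.0, 31.5, 121.1, 119.7, 0.0, 81.9, 123.9, 42.0, 125.3, 100.8, 28.0, 70.0, 0.0, 107.8, 119.0, 36.4, 0.0.
Season total = 1409.8 DD.
Complete generations = ⌊1409.8 / 562⌋ = 2.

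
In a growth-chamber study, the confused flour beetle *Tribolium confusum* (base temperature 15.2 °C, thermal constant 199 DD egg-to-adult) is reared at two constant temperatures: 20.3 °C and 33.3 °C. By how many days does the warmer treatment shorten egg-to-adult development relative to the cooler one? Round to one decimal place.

At 20.3 °C: 199 / (20.3 − 15.2) = 199 / 5.1 = 39.020 d.
At 33.3 °C: 199 / (33.3 − 15.2) = 199 / 18.1 = 10.994 d.
Difference = |39.020 − 10.994| = 28.025 ≈ 28.0 days.

28.0 days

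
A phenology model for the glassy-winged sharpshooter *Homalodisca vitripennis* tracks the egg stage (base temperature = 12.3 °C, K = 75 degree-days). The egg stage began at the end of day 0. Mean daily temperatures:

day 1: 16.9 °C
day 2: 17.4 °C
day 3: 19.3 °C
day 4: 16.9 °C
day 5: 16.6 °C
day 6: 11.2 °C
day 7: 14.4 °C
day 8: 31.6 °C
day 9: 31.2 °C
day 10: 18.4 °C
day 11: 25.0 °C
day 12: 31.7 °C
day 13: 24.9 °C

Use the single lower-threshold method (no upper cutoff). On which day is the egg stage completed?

Daily DD above 12.3 °C: 4.6, 5.1, 7.0, 4.6, 4.3, 0.0, 2.1, 19.3, 18.9, 6.1, 12.7, 19.4, 12.6.
Cumulative: 4.6, 9.7, 16.7, 21.3, 25.6, 25.6, 27.7, 47.0, 65.9, 72.0, 84.7, 104.1, 116.7.
The total first reaches 75 DD on day 11.

day 11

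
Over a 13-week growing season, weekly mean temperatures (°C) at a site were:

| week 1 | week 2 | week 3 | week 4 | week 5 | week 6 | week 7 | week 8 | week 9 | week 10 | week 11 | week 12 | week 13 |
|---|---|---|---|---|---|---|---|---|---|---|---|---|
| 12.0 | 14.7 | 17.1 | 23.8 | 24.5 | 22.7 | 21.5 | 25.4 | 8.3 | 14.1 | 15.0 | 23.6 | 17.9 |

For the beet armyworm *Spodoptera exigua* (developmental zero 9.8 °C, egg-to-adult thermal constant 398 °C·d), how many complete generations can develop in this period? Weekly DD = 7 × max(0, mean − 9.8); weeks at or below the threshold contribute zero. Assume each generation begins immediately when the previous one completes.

2 generations

Weekly DD (7 × max(0, T̄ − 9.8)): 15.4, 34.3, 51.1, 98.0, 102.9, 90.3, 81.9, 109.2, 0.0, 30.1, 36.4, 96.6, 56.7.
Season total = 802.9 DD.
Complete generations = ⌊802.9 / 398⌋ = 2.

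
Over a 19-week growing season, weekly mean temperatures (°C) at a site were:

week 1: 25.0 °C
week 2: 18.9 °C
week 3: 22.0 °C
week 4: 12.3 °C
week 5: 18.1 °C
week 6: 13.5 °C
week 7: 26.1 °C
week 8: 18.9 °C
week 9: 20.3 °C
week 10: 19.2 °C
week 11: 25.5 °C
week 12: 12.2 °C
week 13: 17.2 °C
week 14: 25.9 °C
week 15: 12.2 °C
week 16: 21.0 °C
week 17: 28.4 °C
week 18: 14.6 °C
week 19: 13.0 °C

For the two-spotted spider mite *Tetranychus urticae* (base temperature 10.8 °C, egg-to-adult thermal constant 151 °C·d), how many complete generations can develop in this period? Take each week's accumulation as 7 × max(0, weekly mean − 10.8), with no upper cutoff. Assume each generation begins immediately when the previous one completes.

7 generations

Weekly DD (7 × max(0, T̄ − 10.8)): 99.4, 56.7, 78.4, 10.5, 51.1, 18.9, 107.1, 56.7, 66.5, 58.8, 102.9, 9.8, 44.8, 105.7, 9.8, 71.4, 123.2, 26.6, 15.4.
Season total = 1113.7 DD.
Complete generations = ⌊1113.7 / 151⌋ = 7.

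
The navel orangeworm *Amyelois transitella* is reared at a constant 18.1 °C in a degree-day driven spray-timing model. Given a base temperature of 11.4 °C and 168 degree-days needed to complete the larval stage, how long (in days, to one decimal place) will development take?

Daily accumulation = 18.1 − 11.4 = 6.7 DD/day.
Duration = 168 / 6.7 = 25.075 ≈ 25.1 days.

25.1 days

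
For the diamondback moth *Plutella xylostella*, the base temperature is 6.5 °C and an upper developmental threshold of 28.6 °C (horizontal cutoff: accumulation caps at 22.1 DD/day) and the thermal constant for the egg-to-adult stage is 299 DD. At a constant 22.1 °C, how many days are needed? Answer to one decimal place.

Daily accumulation = 22.1 − 6.5 = 15.6 DD/day.
Duration = 299 / 15.6 = 19.167 ≈ 19.2 days.

19.2 days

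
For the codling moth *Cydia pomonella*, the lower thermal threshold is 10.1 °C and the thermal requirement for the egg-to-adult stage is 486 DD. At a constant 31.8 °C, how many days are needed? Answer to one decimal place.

Daily accumulation = 31.8 − 10.1 = 21.7 DD/day.
Duration = 486 / 21.7 = 22.396 ≈ 22.4 days.

22.4 days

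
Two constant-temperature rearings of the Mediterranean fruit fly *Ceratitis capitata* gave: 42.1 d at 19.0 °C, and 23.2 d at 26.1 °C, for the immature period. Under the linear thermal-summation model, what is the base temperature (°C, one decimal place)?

Linear rate model ⇒ the product D·(T − T_b) is constant across temperatures.
42.1·(19.0 − T_b) = 23.2·(26.1 − T_b)
T_b = (42.1·19.0 − 23.2·26.1) / (42.1 − 23.2) = 194.38 / 18.9 = 10.285 °C ≈ 10.3 °C.

10.3 °C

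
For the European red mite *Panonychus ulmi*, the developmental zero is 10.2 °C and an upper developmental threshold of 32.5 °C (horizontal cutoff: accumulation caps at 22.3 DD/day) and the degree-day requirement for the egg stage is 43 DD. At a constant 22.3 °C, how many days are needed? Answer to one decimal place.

3.6 days

Daily accumulation = 22.3 − 10.2 = 12.1 DD/day.
Duration = 43 / 12.1 = 3.554 ≈ 3.6 days.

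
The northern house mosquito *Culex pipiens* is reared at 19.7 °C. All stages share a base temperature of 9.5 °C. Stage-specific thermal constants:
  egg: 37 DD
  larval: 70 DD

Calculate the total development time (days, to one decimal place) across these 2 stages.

10.5 days

Daily accumulation at 19.7 °C = 19.7 − 9.5 = 10.2 DD/day.
Total K = 37 + 70 = 107 DD.
Total duration = 107 / 10.2 = 10.490 ≈ 10.5 days.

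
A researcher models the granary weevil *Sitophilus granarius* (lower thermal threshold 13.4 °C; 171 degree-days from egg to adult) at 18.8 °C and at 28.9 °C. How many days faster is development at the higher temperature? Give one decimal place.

At 18.8 °C: 171 / (18.8 − 13.4) = 171 / 5.4 = 31.667 d.
At 28.9 °C: 171 / (28.9 − 13.4) = 171 / 15.5 = 11.032 d.
Difference = |31.667 − 11.032| = 20.634 ≈ 20.6 days.

20.6 days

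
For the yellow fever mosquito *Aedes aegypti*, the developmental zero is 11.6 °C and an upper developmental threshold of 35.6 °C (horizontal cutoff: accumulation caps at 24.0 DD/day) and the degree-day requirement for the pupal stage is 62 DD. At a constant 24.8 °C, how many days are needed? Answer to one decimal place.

4.7 days

Daily accumulation = 24.8 − 11.6 = 13.2 DD/day.
Duration = 62 / 13.2 = 4.697 ≈ 4.7 days.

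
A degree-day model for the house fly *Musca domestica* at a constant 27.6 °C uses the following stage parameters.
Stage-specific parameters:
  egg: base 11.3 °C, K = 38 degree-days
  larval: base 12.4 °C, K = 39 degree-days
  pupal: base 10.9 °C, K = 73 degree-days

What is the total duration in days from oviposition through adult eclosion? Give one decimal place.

egg: 38 / (27.6 − 11.3) = 38 / 16.3 = 2.331 d.
larval: 39 / (27.6 − 12.4) = 39 / 15.2 = 2.566 d.
pupal: 73 / (27.6 − 10.9) = 73 / 16.7 = 4.371 d.
Sum = 9.268 ≈ 9.3 days.

9.3 days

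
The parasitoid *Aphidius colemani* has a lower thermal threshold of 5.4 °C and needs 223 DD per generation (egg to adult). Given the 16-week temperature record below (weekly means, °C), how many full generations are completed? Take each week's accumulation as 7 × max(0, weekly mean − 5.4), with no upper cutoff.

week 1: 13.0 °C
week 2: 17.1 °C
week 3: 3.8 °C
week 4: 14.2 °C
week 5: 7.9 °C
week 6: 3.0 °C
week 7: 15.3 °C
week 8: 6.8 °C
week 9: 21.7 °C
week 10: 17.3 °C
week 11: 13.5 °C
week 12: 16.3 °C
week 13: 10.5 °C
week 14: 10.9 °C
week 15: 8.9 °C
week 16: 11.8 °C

3 generations

Weekly DD (7 × max(0, T̄ − 5.4)): 53.2, 81.9, 0.0, 61.6, 17.5, 0.0, 69.3, 9.8, 114.1, 83.3, 56.7, 76.3, 35.7, 38.5, 24.5, 44.8.
Season total = 767.2 DD.
Complete generations = ⌊767.2 / 223⌋ = 3.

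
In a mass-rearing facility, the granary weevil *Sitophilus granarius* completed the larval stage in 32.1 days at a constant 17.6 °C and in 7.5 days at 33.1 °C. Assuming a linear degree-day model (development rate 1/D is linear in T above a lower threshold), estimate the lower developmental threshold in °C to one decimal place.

12.9 °C

Linear rate model ⇒ the product D·(T − T_b) is constant across temperatures.
32.1·(17.6 − T_b) = 7.5·(33.1 − T_b)
T_b = (32.1·17.6 − 7.5·33.1) / (32.1 − 7.5) = 316.71 / 24.6 = 12.874 °C ≈ 12.9 °C.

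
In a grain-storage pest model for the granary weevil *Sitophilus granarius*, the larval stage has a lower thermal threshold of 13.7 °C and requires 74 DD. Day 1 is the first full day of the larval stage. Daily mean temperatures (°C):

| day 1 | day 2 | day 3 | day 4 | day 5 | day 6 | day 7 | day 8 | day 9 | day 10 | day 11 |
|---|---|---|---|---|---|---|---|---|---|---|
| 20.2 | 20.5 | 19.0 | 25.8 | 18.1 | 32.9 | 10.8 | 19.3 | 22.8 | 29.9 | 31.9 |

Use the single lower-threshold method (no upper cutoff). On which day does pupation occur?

day 10

Daily DD above 13.7 °C: 6.5, 6.8, 5.3, 12.1, 4.4, 19.2, 0.0, 5.6, 9.1, 16.2, 18.2.
Cumulative: 6.5, 13.3, 18.6, 30.7, 35.1, 54.3, 54.3, 59.9, 69.0, 85.2, 103.4.
The total first reaches 74 DD on day 10.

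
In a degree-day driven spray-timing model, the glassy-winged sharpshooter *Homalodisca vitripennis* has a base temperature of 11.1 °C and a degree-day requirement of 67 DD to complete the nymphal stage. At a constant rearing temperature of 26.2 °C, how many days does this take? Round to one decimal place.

Daily accumulation = 26.2 − 11.1 = 15.1 DD/day.
Duration = 67 / 15.1 = 4.437 ≈ 4.4 days.

4.4 days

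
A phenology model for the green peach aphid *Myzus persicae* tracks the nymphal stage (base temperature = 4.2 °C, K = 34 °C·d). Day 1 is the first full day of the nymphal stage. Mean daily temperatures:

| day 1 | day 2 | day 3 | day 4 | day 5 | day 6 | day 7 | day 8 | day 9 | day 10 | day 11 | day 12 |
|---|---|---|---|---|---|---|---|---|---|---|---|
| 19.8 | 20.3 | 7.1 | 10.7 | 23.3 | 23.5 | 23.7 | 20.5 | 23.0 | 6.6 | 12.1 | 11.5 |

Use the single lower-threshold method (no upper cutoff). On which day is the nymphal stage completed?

day 3

Daily DD above 4.2 °C: 15.6, 16.1, 2.9, 6.5, 19.1, 19.3, 19.5, 16.3, 18.8, 2.4, 7.9, 7.3.
Cumulative: 15.6, 31.7, 34.6, 41.1, 60.2, 79.5, 99.0, 115.3, 134.1, 136.5, 144.4, 151.7.
The total first reaches 34 DD on day 3.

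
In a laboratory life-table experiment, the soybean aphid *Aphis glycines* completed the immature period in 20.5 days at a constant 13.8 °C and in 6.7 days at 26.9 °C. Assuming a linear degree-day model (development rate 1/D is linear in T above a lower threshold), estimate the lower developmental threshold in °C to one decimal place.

7.4 °C

Linear rate model ⇒ the product D·(T − T_b) is constant across temperatures.
20.5·(13.8 − T_b) = 6.7·(26.9 − T_b)
T_b = (20.5·13.8 − 6.7·26.9) / (20.5 − 6.7) = 102.67 / 13.8 = 7.440 °C ≈ 7.4 °C.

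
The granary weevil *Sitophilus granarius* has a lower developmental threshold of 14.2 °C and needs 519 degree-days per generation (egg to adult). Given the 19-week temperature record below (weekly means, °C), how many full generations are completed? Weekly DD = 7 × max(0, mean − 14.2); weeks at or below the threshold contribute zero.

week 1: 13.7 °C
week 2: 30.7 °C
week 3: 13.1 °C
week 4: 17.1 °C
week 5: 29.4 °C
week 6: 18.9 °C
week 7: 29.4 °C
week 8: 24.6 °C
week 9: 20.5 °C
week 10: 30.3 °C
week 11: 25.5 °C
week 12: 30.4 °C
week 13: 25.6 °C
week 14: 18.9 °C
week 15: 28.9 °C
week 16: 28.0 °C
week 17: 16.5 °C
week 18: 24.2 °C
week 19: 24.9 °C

2 generations

Weekly DD (7 × max(0, T̄ − 14.2)): 0.0, 115.5, 0.0, 20.3, 106.4, 32.9, 106.4, 72.8, 44.1, 112.7, 79.1, 113.4, 79.8, 32.9, 102.9, 96.6, 16.1, 70.0, 74.9.
Season total = 1276.8 DD.
Complete generations = ⌊1276.8 / 519⌋ = 2.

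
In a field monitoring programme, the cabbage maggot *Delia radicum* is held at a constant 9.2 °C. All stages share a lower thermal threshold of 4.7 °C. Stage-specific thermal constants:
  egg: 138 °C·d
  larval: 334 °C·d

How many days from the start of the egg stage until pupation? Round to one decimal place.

104.9 days

Daily accumulation at 9.2 °C = 9.2 − 4.7 = 4.5 DD/day.
Total K = 138 + 334 = 472 DD.
Total duration = 472 / 4.5 = 104.889 ≈ 104.9 days.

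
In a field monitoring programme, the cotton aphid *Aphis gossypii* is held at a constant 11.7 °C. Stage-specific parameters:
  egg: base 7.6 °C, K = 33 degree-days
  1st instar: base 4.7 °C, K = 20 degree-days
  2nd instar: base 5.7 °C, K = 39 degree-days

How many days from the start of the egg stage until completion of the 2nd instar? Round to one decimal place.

17.4 days

egg: 33 / (11.7 − 7.6) = 33 / 4.1 = 8.049 d.
1st instar: 20 / (11.7 − 4.7) = 20 / 7.0 = 2.857 d.
2nd instar: 39 / (11.7 − 5.7) = 39 / 6.0 = 6.500 d.
Sum = 17.406 ≈ 17.4 days.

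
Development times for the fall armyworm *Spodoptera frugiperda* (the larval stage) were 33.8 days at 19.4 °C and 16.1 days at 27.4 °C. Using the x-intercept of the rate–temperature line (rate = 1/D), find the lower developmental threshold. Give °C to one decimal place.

Under the model K = D·(T − T_b), so D₁·(T₁ − T_b) = D₂·(T₂ − T_b).
33.8·(19.4 − T_b) = 16.1·(27.4 − T_b)
T_b = (33.8·19.4 − 16.1·27.4) / (33.8 − 16.1) = 214.58 / 17.7 = 12.123 °C ≈ 12.1 °C.

12.1 °C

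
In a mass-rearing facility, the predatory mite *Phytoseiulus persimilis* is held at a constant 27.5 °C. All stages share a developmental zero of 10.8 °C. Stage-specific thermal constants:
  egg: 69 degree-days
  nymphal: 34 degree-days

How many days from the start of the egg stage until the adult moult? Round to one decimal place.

6.2 days

Daily accumulation at 27.5 °C = 27.5 − 10.8 = 16.7 DD/day.
Total K = 69 + 34 = 103 DD.
Total duration = 103 / 16.7 = 6.168 ≈ 6.2 days.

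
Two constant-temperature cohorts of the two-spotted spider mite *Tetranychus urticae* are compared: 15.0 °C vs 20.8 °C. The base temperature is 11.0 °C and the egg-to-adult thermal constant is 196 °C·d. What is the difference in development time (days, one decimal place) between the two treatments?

29.0 days

At 15.0 °C: 196 / (15.0 − 11.0) = 196 / 4.0 = 49.000 d.
At 20.8 °C: 196 / (20.8 − 11.0) = 196 / 9.8 = 20.000 d.
Difference = |49.000 − 20.000| = 29.000 ≈ 29.0 days.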